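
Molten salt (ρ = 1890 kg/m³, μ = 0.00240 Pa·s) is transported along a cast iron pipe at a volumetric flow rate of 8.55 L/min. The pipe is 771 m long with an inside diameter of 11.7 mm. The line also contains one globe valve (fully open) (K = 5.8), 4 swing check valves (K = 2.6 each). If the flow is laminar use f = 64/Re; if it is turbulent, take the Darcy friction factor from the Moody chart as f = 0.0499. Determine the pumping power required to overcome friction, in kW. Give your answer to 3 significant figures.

P ≈ 0.782 kW

Q = 8.55 L/min = 8.55/60000 = 0.0001425 m³/s.
Cross-sectional area A = πD²/4 = π(0.0117)²/4 = 0.0001075 m²; mean velocity V = Q/A = 0.0001425/0.0001075 = 1.325 m/s.
Reynolds number Re = ρVD/μ = 1890 · 1.325 · 0.0117 / 0.0024 = 1.221e+04.
Re > 4000 → turbulent; use the Moody-chart value f = 0.0499.
Total minor-loss coefficient ΣK = 1·5.8 + 4·2.6 = 16.2.
ΔP = [f·L/D + ΣK]·(ρV²/2) = [0.0499·771/0.0117 + 16.2]·(1890·1.325²/2) = [3288 + 16.2]·1660 = 5.486e+06 Pa.
Pumping power P = QΔP = 0.0001425·5.486e+06 = 781.7 W = 0.782 kW.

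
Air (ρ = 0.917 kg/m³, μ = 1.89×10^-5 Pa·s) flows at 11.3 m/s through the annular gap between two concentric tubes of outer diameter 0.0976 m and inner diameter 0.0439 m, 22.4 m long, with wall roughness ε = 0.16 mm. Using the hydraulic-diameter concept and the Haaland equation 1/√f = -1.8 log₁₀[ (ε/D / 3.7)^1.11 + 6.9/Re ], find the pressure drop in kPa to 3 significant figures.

Hydraulic diameter D_h = 4A/P = D_o - D_i = 0.0976 - 0.0439 = 0.0537 m.
Re = ρVD_h/μ = 0.917·11.3·0.0537/1.89e-05 = 2.944e+04.
ε/D_h = 0.00016/0.0537 = 0.00298; Haaland gives 1/√f = -1.8 log₁₀[0.000368+0.000234] = 5.797, so f = 0.02976.
ΔP = f(L/D_h)(ρV²/2) = 0.02976·22.4/0.0537·58.55 = 726.8 Pa.
ΔP = 0.727 kPa.

ΔP ≈ 0.727 kPa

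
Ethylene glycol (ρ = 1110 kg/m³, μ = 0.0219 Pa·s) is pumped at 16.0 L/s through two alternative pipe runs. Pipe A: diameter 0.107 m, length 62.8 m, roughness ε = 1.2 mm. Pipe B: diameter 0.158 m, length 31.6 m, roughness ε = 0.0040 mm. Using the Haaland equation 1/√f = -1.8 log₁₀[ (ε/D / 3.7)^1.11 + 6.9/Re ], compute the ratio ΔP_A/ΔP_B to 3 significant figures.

ΔP_A/ΔP_B ≈ 17.8

Pipe A: V = Q/A = 0.016/0.008992 = 1.779 m/s; Re = 9650; ε/D = 0.0112; Haaland → f = 0.04445; ΔP_A = f(L/D)(ρV²/2) = 4.584e+04 Pa.
Pipe B: V = Q/A = 0.016/0.01961 = 0.816 m/s; Re = 6535; ε/D = 2.53e-05; Haaland → f = 0.03486; ΔP_B = f(L/D)(ρV²/2) = 2577 Pa.
ΔP_A/ΔP_B = 4.584e+04/2577 = 17.8.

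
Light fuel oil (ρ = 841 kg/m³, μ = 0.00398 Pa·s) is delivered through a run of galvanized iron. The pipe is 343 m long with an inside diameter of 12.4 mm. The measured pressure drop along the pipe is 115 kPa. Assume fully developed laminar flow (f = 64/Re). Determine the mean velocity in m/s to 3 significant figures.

For laminar flow, f = 64/Re with Re = ρVD/μ, so Darcy-Weisbach reduces to ΔP = 32μLV/D². Solving for V: V = ΔP·D²/(32μL) = 1.15e+05·(0.0124)²/(32·0.00398·343) = 0.4048 m/s.
Check: Re = ρVD/μ = 841·0.4048·0.0124/0.00398 = 1061 < 2300, so the laminar assumption holds.

V ≈ 0.405 m/s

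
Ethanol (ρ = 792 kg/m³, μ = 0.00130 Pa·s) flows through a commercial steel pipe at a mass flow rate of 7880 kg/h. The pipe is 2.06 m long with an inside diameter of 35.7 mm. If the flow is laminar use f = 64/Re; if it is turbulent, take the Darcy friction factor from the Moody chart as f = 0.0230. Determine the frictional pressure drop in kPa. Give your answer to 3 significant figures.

ṁ = 7880 kg/h = 7880/3600 = 2.189 kg/s.
A = πD²/4 = π(0.0357)²/4 = 0.001001 m²; mean velocity V = ṁ/(ρA) = 2.189/(792 · 0.001001) = 2.761 m/s.
Reynolds number Re = ρVD/μ = 792 · 2.761 · 0.0357 / 0.0013 = 6.005e+04.
Re > 4000 → turbulent; use the Moody-chart value f = 0.0230.
Darcy-Weisbach: ΔP = f(L/D)(ρV²/2) = 0.023·(2.06/0.0357)·(792·2.761²/2) = 0.023·57.7·3019 = 4007 Pa.
ΔP = 4007 Pa = 4.01 kPa.

ΔP ≈ 4.01 kPa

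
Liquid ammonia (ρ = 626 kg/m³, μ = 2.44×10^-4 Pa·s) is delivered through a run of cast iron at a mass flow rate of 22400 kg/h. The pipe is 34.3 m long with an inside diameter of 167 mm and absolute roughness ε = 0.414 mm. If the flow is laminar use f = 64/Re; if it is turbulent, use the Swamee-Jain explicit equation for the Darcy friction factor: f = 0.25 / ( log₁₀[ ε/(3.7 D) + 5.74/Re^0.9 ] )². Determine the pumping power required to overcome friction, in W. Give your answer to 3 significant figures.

P ≈ 3.39 W

ṁ = 22400 kg/h = 22400/3600 = 6.222 kg/s.
A = πD²/4 = π(0.167)²/4 = 0.0219 m²; mean velocity V = ṁ/(ρA) = 6.222/(626 · 0.0219) = 0.4538 m/s.
Reynolds number Re = ρVD/μ = 626 · 0.4538 · 0.167 / 0.000244 = 1.944e+05.
Re > 4000 → turbulent. Relative roughness ε/D = 0.000414/0.167 = 0.00248. Swamee-Jain: f = 0.25/(log₁₀[0.00248/3.7 + 5.74/1.944e+05^0.9])² = 0.25/(log₁₀[0.00067 + 9.98e-05])² = 0.25/(-3.114)² = 0.02579.
Darcy-Weisbach: ΔP = f(L/D)(ρV²/2) = 0.02579·(34.3/0.167)·(626·0.4538²/2) = 0.02579·205.4·64.45 = 341.4 Pa.
Q = ṁ/ρ = 6.222/626 = 0.00994 m³/s.
Pumping power P = QΔP = 0.00994·341.4 = 3.393 W = 3.39 W.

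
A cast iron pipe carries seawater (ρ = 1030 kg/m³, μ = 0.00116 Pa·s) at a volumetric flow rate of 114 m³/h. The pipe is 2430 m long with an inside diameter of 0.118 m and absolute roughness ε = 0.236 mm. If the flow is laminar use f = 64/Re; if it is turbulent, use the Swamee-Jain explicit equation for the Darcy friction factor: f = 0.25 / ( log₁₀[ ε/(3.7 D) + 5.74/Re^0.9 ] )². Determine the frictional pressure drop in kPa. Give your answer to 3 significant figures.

ΔP ≈ 2150 kPa

Q = 114 m³/h = 114/3600 = 0.03167 m³/s.
Cross-sectional area A = πD²/4 = π(0.118)²/4 = 0.01094 m²; mean velocity V = Q/A = 0.03167/0.01094 = 2.896 m/s.
Reynolds number Re = ρVD/μ = 1030 · 2.896 · 0.118 / 0.00116 = 3.034e+05.
Re > 4000 → turbulent. Relative roughness ε/D = 0.000236/0.118 = 0.002. Swamee-Jain: f = 0.25/(log₁₀[0.002/3.7 + 5.74/3.034e+05^0.9])² = 0.25/(log₁₀[0.000541 + 6.69e-05])² = 0.25/(-3.217)² = 0.02416.
Darcy-Weisbach: ΔP = f(L/D)(ρV²/2) = 0.02416·(2430/0.118)·(1030·2.896²/2) = 0.02416·2.059e+04·4318 = 2.149e+06 Pa.
ΔP = 2.149e+06 Pa = 2150 kPa.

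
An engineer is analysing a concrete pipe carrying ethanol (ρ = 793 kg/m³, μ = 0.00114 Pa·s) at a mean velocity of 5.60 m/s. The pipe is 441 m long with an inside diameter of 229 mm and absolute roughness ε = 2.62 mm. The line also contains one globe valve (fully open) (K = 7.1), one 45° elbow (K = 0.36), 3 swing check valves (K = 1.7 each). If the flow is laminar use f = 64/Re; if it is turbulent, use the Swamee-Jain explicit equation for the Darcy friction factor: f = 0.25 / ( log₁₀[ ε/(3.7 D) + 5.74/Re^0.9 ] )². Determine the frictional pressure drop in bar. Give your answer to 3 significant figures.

Reynolds number Re = ρVD/μ = 793 · 5.6 · 0.229 / 0.00114 = 8.921e+05.
Re > 4000 → turbulent. Relative roughness ε/D = 0.00262/0.229 = 0.0114. Swamee-Jain: f = 0.25/(log₁₀[0.0114/3.7 + 5.74/8.921e+05^0.9])² = 0.25/(log₁₀[0.00309 + 2.53e-05])² = 0.25/(-2.506)² = 0.0398.
Total minor-loss coefficient ΣK = 1·7.1 + 1·0.36 + 3·1.7 = 12.6.
ΔP = [f·L/D + ΣK]·(ρV²/2) = [0.0398·441/0.229 + 12.6]·(793·5.6²/2) = [76.65 + 12.6]·1.243e+04 = 1.109e+06 Pa.
ΔP = 1.109e+06 Pa = 11.1 bar.

ΔP ≈ 11.1 bar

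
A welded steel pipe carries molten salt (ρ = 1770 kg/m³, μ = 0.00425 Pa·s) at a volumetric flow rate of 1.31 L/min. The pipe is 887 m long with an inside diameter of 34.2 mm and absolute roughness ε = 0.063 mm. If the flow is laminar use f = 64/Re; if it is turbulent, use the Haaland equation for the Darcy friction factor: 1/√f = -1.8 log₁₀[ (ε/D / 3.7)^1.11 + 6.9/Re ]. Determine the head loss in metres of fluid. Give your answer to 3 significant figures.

Q = 1.31 L/min = 1.31/60000 = 2.183e-05 m³/s.
Cross-sectional area A = πD²/4 = π(0.0342)²/4 = 0.0009186 m²; mean velocity V = Q/A = 2.183e-05/0.0009186 = 0.02377 m/s.
Reynolds number Re = ρVD/μ = 1770 · 0.02377 · 0.0342 / 0.00425 = 338.5.
Re < 2300 → laminar flow, so f = 64/Re = 64/338.5 = 0.1891 (the turbulent correlation is not needed).
Darcy-Weisbach: ΔP = f(L/D)(ρV²/2) = 0.1891·(887/0.0342)·(1770·0.02377²/2) = 0.1891·2.594e+04·0.4999 = 2451 Pa.
Head loss h_f = ΔP/(ρg) = 2451/(1770·9.81) = 0.141 m.

h_f ≈ 0.141 m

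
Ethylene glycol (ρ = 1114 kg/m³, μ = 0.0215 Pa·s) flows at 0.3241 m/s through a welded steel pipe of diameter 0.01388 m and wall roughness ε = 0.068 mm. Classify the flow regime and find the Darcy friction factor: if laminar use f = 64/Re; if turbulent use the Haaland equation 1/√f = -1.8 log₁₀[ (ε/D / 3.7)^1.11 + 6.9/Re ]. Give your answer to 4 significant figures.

f ≈ 0.2746

Re = ρVD/μ = 1114·0.3241·0.01388/0.0215 = 233.1.
Re < 2300 → laminar, so f = 64/Re = 0.2746 (roughness is irrelevant in laminar flow).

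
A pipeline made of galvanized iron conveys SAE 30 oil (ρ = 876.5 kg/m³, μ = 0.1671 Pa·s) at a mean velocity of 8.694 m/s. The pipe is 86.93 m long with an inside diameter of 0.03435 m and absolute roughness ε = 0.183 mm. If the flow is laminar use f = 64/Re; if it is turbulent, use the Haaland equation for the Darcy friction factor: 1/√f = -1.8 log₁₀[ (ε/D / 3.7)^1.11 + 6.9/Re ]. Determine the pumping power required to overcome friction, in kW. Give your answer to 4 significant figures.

Reynolds number Re = ρVD/μ = 876.5 · 8.694 · 0.03435 / 0.167 = 1566.
Re < 2300 → laminar flow, so f = 64/Re = 64/1566 = 0.04086 (the turbulent correlation is not needed).
Darcy-Weisbach: ΔP = f(L/D)(ρV²/2) = 0.04086·(86.93/0.03435)·(876.5·8.694²/2) = 0.04086·2531·3.313e+04 = 3.425e+06 Pa.
Q = V·A = 8.694·0.0009267 = 0.008057 m³/s.
Pumping power P = QΔP = 0.008057·3.425e+06 = 27595 W = 27.59 kW.

P ≈ 27.59 kW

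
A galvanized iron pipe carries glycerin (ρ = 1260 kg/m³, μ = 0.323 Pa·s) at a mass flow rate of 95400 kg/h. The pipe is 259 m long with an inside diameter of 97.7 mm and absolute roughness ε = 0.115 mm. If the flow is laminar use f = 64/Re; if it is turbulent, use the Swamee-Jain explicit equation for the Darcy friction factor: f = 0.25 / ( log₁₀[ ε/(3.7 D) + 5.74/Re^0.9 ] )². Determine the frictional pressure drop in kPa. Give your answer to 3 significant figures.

ΔP ≈ 787 kPa

ṁ = 95400 kg/h = 95400/3600 = 26.5 kg/s.
A = πD²/4 = π(0.0977)²/4 = 0.007497 m²; mean velocity V = ṁ/(ρA) = 26.5/(1260 · 0.007497) = 2.805 m/s.
Reynolds number Re = ρVD/μ = 1260 · 2.805 · 0.0977 / 0.323 = 1069.
Re < 2300 → laminar flow, so f = 64/Re = 64/1069 = 0.05986 (the turbulent correlation is not needed).
Darcy-Weisbach: ΔP = f(L/D)(ρV²/2) = 0.05986·(259/0.0977)·(1260·2.805²/2) = 0.05986·2651·4958 = 7.868e+05 Pa.
ΔP = 7.868e+05 Pa = 787 kPa.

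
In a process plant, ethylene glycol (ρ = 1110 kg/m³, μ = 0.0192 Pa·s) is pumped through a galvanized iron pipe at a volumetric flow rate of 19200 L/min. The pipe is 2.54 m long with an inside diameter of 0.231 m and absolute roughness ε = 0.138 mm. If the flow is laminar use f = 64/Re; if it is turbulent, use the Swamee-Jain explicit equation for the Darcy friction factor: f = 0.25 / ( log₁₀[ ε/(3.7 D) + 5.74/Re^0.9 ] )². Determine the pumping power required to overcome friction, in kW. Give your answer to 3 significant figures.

P ≈ 2.37 kW

Q = 19200 L/min = 19200/60000 = 0.32 m³/s.
Cross-sectional area A = πD²/4 = π(0.231)²/4 = 0.04191 m²; mean velocity V = Q/A = 0.32/0.04191 = 7.635 m/s.
Reynolds number Re = ρVD/μ = 1110 · 7.635 · 0.231 / 0.0192 = 1.02e+05.
Re > 4000 → turbulent. Relative roughness ε/D = 0.000138/0.231 = 0.000597. Swamee-Jain: f = 0.25/(log₁₀[0.000597/3.7 + 5.74/1.02e+05^0.9])² = 0.25/(log₁₀[0.000161 + 0.000178])² = 0.25/(-3.469)² = 0.02078.
Darcy-Weisbach: ΔP = f(L/D)(ρV²/2) = 0.02078·(2.54/0.231)·(1110·7.635²/2) = 0.02078·11·3.236e+04 = 7392 Pa.
Pumping power P = QΔP = 0.32·7392 = 2366 W = 2.37 kW.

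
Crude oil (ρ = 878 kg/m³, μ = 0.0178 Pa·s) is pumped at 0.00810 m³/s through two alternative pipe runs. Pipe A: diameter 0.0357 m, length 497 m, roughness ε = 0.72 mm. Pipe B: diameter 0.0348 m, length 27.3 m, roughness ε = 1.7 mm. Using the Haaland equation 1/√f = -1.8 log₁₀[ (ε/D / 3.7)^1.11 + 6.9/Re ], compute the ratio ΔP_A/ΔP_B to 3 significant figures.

ΔP_A/ΔP_B ≈ 11.4

Pipe A: V = Q/A = 0.0081/0.001001 = 8.092 m/s; Re = 1.425e+04; ε/D = 0.0202; Haaland → f = 0.05146; ΔP_A = f(L/D)(ρV²/2) = 2.059e+07 Pa.
Pipe B: V = Q/A = 0.0081/0.0009511 = 8.516 m/s; Re = 1.462e+04; ε/D = 0.0489; Haaland → f = 0.07261; ΔP_B = f(L/D)(ρV²/2) = 1.813e+06 Pa.
ΔP_A/ΔP_B = 2.059e+07/1.813e+06 = 11.4.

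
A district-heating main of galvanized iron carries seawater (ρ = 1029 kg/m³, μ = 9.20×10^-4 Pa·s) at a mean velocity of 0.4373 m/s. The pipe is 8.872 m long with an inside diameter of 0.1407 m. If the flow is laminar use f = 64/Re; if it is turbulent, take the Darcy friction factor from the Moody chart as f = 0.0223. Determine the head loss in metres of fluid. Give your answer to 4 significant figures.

Reynolds number Re = ρVD/μ = 1029 · 0.4373 · 0.1407 / 0.00092 = 6.882e+04.
Re > 4000 → turbulent; use the Moody-chart value f = 0.0223.
Darcy-Weisbach: ΔP = f(L/D)(ρV²/2) = 0.0223·(8.872/0.1407)·(1029·0.4373²/2) = 0.0223·63.06·98.39 = 138.3 Pa.
Head loss h_f = ΔP/(ρg) = 138.3/(1029·9.81) = 0.01371 m.

h_f ≈ 0.01371 m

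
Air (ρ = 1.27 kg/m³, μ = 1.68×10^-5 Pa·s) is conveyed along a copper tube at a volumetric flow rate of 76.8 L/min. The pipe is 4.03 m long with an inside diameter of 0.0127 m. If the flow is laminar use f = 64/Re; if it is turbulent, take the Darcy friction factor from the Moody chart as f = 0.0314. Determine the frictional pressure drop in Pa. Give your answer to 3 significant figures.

ΔP ≈ 646 Pa

Q = 76.8 L/min = 76.8/60000 = 0.00128 m³/s.
Cross-sectional area A = πD²/4 = π(0.0127)²/4 = 0.0001267 m²; mean velocity V = Q/A = 0.00128/0.0001267 = 10.1 m/s.
Reynolds number Re = ρVD/μ = 1.27 · 10.1 · 0.0127 / 1.68e-05 = 9701.
Re > 4000 → turbulent; use the Moody-chart value f = 0.0314.
Darcy-Weisbach: ΔP = f(L/D)(ρV²/2) = 0.0314·(4.03/0.0127)·(1.27·10.1²/2) = 0.0314·317.3·64.83 = 646 Pa.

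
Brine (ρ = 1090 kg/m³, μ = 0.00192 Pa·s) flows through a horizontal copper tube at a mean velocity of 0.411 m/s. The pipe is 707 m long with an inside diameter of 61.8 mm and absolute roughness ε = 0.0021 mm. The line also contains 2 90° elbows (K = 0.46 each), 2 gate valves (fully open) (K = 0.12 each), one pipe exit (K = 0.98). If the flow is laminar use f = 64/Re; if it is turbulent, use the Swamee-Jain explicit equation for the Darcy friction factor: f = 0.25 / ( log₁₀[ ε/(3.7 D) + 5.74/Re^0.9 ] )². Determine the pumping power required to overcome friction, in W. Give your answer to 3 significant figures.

P ≈ 36.8 W

Reynolds number Re = ρVD/μ = 1090 · 0.411 · 0.0618 / 0.00192 = 1.442e+04.
Re > 4000 → turbulent. Relative roughness ε/D = 2.1e-06/0.0618 = 3.4e-05. Swamee-Jain: f = 0.25/(log₁₀[3.4e-05/3.7 + 5.74/1.442e+04^0.9])² = 0.25/(log₁₀[9.18e-06 + 0.00104])² = 0.25/(-2.98)² = 0.02815.
Total minor-loss coefficient ΣK = 2·0.46 + 2·0.12 + 1·0.98 = 2.14.
ΔP = [f·L/D + ΣK]·(ρV²/2) = [0.02815·707/0.0618 + 2.14]·(1090·0.411²/2) = [322 + 2.14]·92.06 = 2.984e+04 Pa.
Q = V·A = 0.411·0.003 = 0.001233 m³/s.
Pumping power P = QΔP = 0.001233·2.984e+04 = 36.79 W = 36.8 W.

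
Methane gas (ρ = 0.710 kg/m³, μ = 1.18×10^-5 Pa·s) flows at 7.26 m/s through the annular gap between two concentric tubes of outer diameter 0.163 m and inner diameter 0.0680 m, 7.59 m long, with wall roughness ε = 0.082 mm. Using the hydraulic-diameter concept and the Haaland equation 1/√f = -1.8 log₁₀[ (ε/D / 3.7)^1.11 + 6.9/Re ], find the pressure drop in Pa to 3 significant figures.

Hydraulic diameter D_h = 4A/P = D_o - D_i = 0.163 - 0.068 = 0.095 m.
Re = ρVD_h/μ = 0.71·7.26·0.095/1.18e-05 = 4.15e+04.
ε/D_h = 8.2e-05/0.095 = 0.000863; Haaland gives 1/√f = -1.8 log₁₀[9.3e-05+0.000166] = 6.455, so f = 0.024.
ΔP = f(L/D_h)(ρV²/2) = 0.024·7.59/0.095·18.71 = 35.87 Pa.

ΔP ≈ 35.9 Pa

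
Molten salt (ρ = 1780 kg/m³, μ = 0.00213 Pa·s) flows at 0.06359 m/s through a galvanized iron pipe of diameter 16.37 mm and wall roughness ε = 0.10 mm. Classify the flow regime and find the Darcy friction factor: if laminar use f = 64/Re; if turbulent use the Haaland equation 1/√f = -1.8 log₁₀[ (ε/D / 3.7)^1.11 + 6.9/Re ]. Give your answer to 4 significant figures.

Re = ρVD/μ = 1780·0.06359·0.01637/0.00213 = 869.9.
Re < 2300 → laminar, so f = 64/Re = 0.07357 (roughness is irrelevant in laminar flow).

f ≈ 0.07357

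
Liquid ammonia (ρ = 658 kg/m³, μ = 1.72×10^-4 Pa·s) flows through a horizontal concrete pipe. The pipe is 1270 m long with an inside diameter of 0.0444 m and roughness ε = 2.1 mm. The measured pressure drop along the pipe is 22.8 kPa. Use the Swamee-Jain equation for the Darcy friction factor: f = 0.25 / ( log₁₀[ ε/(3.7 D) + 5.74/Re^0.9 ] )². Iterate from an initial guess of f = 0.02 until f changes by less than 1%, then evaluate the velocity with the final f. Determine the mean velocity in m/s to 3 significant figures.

V ≈ 0.185 m/s

Rearranging Darcy-Weisbach: V = √(2·ΔP·D/(f·L·ρ)). With ε/D = 0.0021/0.0444 = 0.0473, iterate starting from f = 0.02:
  f = 0.02 → V = √(2·2.28e+04·0.0444/(0.02·1270·658)) = 0.3481 m/s; Re = ρVD/μ = 5.912e+04; f → 0.07046
  f = 0.07046 → V = 0.1854 m/s; Re = 3.15e+04; f → 0.07102
Converged (Δf/f < 1%). With the final f = 0.07102: V = √(2·2.28e+04·0.0444/(0.07102·1270·658)) = 0.1847 m/s.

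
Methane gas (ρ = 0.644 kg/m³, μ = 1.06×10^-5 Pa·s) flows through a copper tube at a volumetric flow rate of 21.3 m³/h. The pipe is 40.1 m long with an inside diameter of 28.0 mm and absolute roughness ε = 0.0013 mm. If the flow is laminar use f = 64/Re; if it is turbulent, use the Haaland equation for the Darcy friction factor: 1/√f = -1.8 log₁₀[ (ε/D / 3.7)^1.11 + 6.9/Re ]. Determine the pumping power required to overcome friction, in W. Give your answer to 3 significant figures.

P ≈ 6.84 W

Q = 21.3 m³/h = 21.3/3600 = 0.005917 m³/s.
Cross-sectional area A = πD²/4 = π(0.028)²/4 = 0.0006158 m²; mean velocity V = Q/A = 0.005917/0.0006158 = 9.609 m/s.
Reynolds number Re = ρVD/μ = 0.644 · 9.609 · 0.028 / 1.06e-05 = 1.635e+04.
Re > 4000 → turbulent. Relative roughness ε/D = 1.3e-06/0.028 = 4.64e-05. Haaland: 1/√f = -1.8 log₁₀[(4.64e-05/3.7)^1.11 + 6.9/1.635e+04] = -1.8 log₁₀[3.63e-06 + 0.000422] = 6.068, so f = 0.02716.
Darcy-Weisbach: ΔP = f(L/D)(ρV²/2) = 0.02716·(40.1/0.028)·(0.644·9.609²/2) = 0.02716·1432·29.73 = 1157 Pa.
Pumping power P = QΔP = 0.005917·1157 = 6.843 W = 6.84 W.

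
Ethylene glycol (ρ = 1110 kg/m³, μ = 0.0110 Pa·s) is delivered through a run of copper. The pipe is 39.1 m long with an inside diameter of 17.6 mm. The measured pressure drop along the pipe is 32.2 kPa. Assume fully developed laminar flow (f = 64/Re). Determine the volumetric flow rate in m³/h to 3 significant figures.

For laminar flow, f = 64/Re with Re = ρVD/μ, so Darcy-Weisbach reduces to ΔP = 32μLV/D². Solving for V: V = ΔP·D²/(32μL) = 3.22e+04·(0.0176)²/(32·0.011·39.1) = 0.7247 m/s.
Check: Re = ρVD/μ = 1110·0.7247·0.0176/0.011 = 1287 < 2300, so the laminar assumption holds.
Q = V·A = 0.7247·(π/4·0.0176²) = 0.0001763 m³/s = 0.635 m³/h.

Q ≈ 0.635 m³/h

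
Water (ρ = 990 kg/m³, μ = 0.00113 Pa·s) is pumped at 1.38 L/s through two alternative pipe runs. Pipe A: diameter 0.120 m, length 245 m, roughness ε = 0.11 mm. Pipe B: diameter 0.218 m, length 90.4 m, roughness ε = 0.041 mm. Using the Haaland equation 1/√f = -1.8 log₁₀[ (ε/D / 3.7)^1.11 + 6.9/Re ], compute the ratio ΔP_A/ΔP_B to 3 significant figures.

ΔP_A/ΔP_B ≈ 47.3

Pipe A: V = Q/A = 0.00138/0.01131 = 0.122 m/s; Re = 1.283e+04; ε/D = 0.000917; Haaland → f = 0.03022; ΔP_A = f(L/D)(ρV²/2) = 454.8 Pa.
Pipe B: V = Q/A = 0.00138/0.03733 = 0.03697 m/s; Re = 7061; ε/D = 0.000188; Haaland → f = 0.03424; ΔP_B = f(L/D)(ρV²/2) = 9.606 Pa.
ΔP_A/ΔP_B = 454.8/9.606 = 47.3.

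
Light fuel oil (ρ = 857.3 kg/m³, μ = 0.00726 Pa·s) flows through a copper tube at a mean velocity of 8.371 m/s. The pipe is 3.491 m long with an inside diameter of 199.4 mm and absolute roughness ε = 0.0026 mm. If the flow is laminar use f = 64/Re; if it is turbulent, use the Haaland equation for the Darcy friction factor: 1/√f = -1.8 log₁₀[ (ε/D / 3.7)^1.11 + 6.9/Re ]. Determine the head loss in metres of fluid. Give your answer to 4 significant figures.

h_f ≈ 0.9768 m

Reynolds number Re = ρVD/μ = 857.3 · 8.371 · 0.1994 / 0.00726 = 1.971e+05.
Re > 4000 → turbulent. Relative roughness ε/D = 2.6e-06/0.1994 = 1.3e-05. Haaland: 1/√f = -1.8 log₁₀[(1.3e-05/3.7)^1.11 + 6.9/1.971e+05] = -1.8 log₁₀[8.86e-07 + 3.5e-05] = 8.001, so f = 0.01562.
Darcy-Weisbach: ΔP = f(L/D)(ρV²/2) = 0.01562·(3.491/0.1994)·(857.3·8.371²/2) = 0.01562·17.51·3.004e+04 = 8215 Pa.
Head loss h_f = ΔP/(ρg) = 8215/(857.3·9.81) = 0.9768 m.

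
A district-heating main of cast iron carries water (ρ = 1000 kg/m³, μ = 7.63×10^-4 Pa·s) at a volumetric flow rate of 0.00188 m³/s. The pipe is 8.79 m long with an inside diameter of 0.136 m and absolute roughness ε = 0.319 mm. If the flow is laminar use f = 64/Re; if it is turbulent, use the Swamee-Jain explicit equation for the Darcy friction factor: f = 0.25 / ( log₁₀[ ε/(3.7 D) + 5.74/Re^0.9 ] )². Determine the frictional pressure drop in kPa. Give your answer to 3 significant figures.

Cross-sectional area A = πD²/4 = π(0.136)²/4 = 0.01453 m²; mean velocity V = Q/A = 0.00188/0.01453 = 0.1294 m/s.
Reynolds number Re = ρVD/μ = 1000 · 0.1294 · 0.136 / 0.000763 = 2.307e+04.
Re > 4000 → turbulent. Relative roughness ε/D = 0.000319/0.136 = 0.00235. Swamee-Jain: f = 0.25/(log₁₀[0.00235/3.7 + 5.74/2.307e+04^0.9])² = 0.25/(log₁₀[0.000634 + 0.00068])² = 0.25/(-2.882)² = 0.03011.
Darcy-Weisbach: ΔP = f(L/D)(ρV²/2) = 0.03011·(8.79/0.136)·(1000·0.1294²/2) = 0.03011·64.63·8.374 = 16.3 Pa.
ΔP = 16.3 Pa = 0.0163 kPa.

ΔP ≈ 0.0163 kPa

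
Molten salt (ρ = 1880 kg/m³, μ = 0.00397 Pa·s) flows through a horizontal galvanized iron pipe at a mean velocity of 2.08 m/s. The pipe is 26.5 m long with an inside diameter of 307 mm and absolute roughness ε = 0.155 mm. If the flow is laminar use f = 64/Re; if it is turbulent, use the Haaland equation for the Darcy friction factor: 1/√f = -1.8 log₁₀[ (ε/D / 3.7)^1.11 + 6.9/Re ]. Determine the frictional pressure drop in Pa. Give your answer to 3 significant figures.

Reynolds number Re = ρVD/μ = 1880 · 2.08 · 0.307 / 0.00397 = 3.024e+05.
Re > 4000 → turbulent. Relative roughness ε/D = 0.000155/0.307 = 0.000505. Haaland: 1/√f = -1.8 log₁₀[(0.000505/3.7)^1.11 + 6.9/3.024e+05] = -1.8 log₁₀[5.13e-05 + 2.28e-05] = 7.434, so f = 0.01809.
Darcy-Weisbach: ΔP = f(L/D)(ρV²/2) = 0.01809·(26.5/0.307)·(1880·2.08²/2) = 0.01809·86.32·4067 = 6351 Pa.

ΔP ≈ 6350 Pa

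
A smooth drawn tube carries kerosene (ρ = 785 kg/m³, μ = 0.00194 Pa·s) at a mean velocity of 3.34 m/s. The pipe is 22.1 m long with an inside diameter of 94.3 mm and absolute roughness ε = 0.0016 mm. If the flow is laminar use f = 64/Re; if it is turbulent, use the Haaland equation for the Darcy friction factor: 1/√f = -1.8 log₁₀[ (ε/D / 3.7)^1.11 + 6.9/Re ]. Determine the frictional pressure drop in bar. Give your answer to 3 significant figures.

ΔP ≈ 0.175 bar

Reynolds number Re = ρVD/μ = 785 · 3.34 · 0.0943 / 0.00194 = 1.274e+05.
Re > 4000 → turbulent. Relative roughness ε/D = 1.6e-06/0.0943 = 1.7e-05. Haaland: 1/√f = -1.8 log₁₀[(1.7e-05/3.7)^1.11 + 6.9/1.274e+05] = -1.8 log₁₀[1.19e-06 + 5.41e-05] = 7.663, so f = 0.01703.
Darcy-Weisbach: ΔP = f(L/D)(ρV²/2) = 0.01703·(22.1/0.0943)·(785·3.34²/2) = 0.01703·234.4·4379 = 1.748e+04 Pa.
ΔP = 1.748e+04 Pa = 0.175 bar.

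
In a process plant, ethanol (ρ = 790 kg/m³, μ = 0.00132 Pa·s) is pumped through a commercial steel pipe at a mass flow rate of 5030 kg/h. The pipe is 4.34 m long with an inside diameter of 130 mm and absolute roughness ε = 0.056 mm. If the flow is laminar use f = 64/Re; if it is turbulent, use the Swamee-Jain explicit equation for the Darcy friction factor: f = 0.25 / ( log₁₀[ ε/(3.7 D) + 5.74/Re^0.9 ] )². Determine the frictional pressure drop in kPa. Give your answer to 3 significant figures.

ΔP ≈ 0.00736 kPa

ṁ = 5030 kg/h = 5030/3600 = 1.397 kg/s.
A = πD²/4 = π(0.13)²/4 = 0.01327 m²; mean velocity V = ṁ/(ρA) = 1.397/(790 · 0.01327) = 0.1332 m/s.
Reynolds number Re = ρVD/μ = 790 · 0.1332 · 0.13 / 0.00132 = 1.037e+04.
Re > 4000 → turbulent. Relative roughness ε/D = 5.6e-05/0.13 = 0.000431. Swamee-Jain: f = 0.25/(log₁₀[0.000431/3.7 + 5.74/1.037e+04^0.9])² = 0.25/(log₁₀[0.000116 + 0.0014])² = 0.25/(-2.82)² = 0.03143.
Darcy-Weisbach: ΔP = f(L/D)(ρV²/2) = 0.03143·(4.34/0.13)·(790·0.1332²/2) = 0.03143·33.38·7.013 = 7.359 Pa.
ΔP = 7.359 Pa = 0.00736 kPa.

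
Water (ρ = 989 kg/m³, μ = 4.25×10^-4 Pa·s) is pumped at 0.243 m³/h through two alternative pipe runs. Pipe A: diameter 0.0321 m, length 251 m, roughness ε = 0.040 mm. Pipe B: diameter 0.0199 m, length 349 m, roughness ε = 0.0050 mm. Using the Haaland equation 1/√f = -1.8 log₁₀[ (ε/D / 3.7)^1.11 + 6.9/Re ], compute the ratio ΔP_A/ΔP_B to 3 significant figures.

ΔP_A/ΔP_B ≈ 0.0774

Pipe A: V = Q/A = 6.75e-05/0.0008093 = 0.08341 m/s; Re = 6230; ε/D = 0.00125; Haaland → f = 0.0366; ΔP_A = f(L/D)(ρV²/2) = 984.4 Pa.
Pipe B: V = Q/A = 6.75e-05/0.000311 = 0.217 m/s; Re = 1.005e+04; ε/D = 0.000251; Haaland → f = 0.03113; ΔP_B = f(L/D)(ρV²/2) = 1.272e+04 Pa.
ΔP_A/ΔP_B = 984.4/1.272e+04 = 0.0774.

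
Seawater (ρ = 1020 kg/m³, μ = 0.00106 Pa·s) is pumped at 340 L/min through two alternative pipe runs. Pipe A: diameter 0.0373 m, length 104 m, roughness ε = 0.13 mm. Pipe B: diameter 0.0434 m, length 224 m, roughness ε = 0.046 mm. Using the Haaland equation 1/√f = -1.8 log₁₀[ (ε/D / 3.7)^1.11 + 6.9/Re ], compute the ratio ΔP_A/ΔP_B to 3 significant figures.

Pipe A: V = Q/A = 0.005667/0.001093 = 5.186 m/s; Re = 1.861e+05; ε/D = 0.00349; Haaland → f = 0.02794; ΔP_A = f(L/D)(ρV²/2) = 1.069e+06 Pa.
Pipe B: V = Q/A = 0.005667/0.001479 = 3.831 m/s; Re = 1.6e+05; ε/D = 0.00106; Haaland → f = 0.02142; ΔP_B = f(L/D)(ρV²/2) = 8.272e+05 Pa.
ΔP_A/ΔP_B = 1.069e+06/8.272e+05 = 1.29.

ΔP_A/ΔP_B ≈ 1.29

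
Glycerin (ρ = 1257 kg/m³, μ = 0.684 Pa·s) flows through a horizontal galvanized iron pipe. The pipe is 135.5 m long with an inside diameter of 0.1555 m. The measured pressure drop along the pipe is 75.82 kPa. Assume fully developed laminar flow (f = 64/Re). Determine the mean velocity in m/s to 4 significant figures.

For laminar flow, f = 64/Re with Re = ρVD/μ, so Darcy-Weisbach reduces to ΔP = 32μLV/D². Solving for V: V = ΔP·D²/(32μL) = 7.582e+04·(0.1555)²/(32·0.684·135.5) = 0.6182 m/s.
Check: Re = ρVD/μ = 1257·0.6182·0.1555/0.684 = 176.6 < 2300, so the laminar assumption holds.

V ≈ 0.6182 m/s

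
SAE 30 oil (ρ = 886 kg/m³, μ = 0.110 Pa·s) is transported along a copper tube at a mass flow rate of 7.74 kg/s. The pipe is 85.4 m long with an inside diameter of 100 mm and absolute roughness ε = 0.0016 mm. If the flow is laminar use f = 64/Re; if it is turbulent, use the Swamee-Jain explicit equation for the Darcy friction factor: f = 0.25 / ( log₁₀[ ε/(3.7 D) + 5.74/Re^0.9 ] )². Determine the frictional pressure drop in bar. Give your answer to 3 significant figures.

A = πD²/4 = π(0.1)²/4 = 0.007854 m²; mean velocity V = ṁ/(ρA) = 7.74/(886 · 0.007854) = 1.112 m/s.
Reynolds number Re = ρVD/μ = 886 · 1.112 · 0.1 / 0.11 = 895.9.
Re < 2300 → laminar flow, so f = 64/Re = 64/895.9 = 0.07144 (the turbulent correlation is not needed).
Darcy-Weisbach: ΔP = f(L/D)(ρV²/2) = 0.07144·(85.4/0.1)·(886·1.112²/2) = 0.07144·854·548.1 = 3.344e+04 Pa.
ΔP = 3.344e+04 Pa = 0.334 bar.

ΔP ≈ 0.334 bar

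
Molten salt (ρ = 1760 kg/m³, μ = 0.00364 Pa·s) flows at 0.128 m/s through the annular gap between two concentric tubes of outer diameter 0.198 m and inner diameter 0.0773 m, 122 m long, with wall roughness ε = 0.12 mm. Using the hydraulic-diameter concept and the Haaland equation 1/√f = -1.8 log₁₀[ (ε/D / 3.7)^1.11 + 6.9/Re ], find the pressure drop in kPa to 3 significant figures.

ΔP ≈ 0.504 kPa

Hydraulic diameter D_h = 4A/P = D_o - D_i = 0.198 - 0.0773 = 0.1207 m.
Re = ρVD_h/μ = 1760·0.128·0.1207/0.00364 = 7470.
ε/D_h = 0.00012/0.1207 = 0.000994; Haaland gives 1/√f = -1.8 log₁₀[0.000109+0.000924] = 5.375, so f = 0.03461.
ΔP = f(L/D_h)(ρV²/2) = 0.03461·122/0.1207·14.42 = 504.4 Pa.
ΔP = 0.504 kPa.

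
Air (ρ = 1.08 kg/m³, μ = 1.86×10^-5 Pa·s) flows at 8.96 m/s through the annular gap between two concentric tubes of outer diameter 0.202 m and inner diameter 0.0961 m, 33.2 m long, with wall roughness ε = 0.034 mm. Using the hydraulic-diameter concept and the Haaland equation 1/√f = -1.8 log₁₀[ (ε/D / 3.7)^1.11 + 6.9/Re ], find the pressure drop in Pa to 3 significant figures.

Hydraulic diameter D_h = 4A/P = D_o - D_i = 0.202 - 0.0961 = 0.1059 m.
Re = ρVD_h/μ = 1.08·8.96·0.1059/1.86e-05 = 5.51e+04.
ε/D_h = 3.4e-05/0.1059 = 0.000321; Haaland gives 1/√f = -1.8 log₁₀[3.1e-05+0.000125] = 6.851, so f = 0.0213.
ΔP = f(L/D_h)(ρV²/2) = 0.0213·33.2/0.1059·43.35 = 289.6 Pa.

ΔP ≈ 290 Pa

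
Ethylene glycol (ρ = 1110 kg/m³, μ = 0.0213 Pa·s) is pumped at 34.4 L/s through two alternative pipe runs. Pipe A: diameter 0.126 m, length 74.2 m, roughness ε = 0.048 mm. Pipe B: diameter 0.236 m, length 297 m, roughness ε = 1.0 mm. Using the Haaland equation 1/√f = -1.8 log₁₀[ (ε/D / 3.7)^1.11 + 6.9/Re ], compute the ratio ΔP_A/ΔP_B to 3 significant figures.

Pipe A: V = Q/A = 0.0344/0.01247 = 2.759 m/s; Re = 1.812e+04; ε/D = 0.000381; Haaland → f = 0.02704; ΔP_A = f(L/D)(ρV²/2) = 6.727e+04 Pa.
Pipe B: V = Q/A = 0.0344/0.04374 = 0.7864 m/s; Re = 9672; ε/D = 0.00424; Haaland → f = 0.03668; ΔP_B = f(L/D)(ρV²/2) = 1.585e+04 Pa.
ΔP_A/ΔP_B = 6.727e+04/1.585e+04 = 4.25.

ΔP_A/ΔP_B ≈ 4.25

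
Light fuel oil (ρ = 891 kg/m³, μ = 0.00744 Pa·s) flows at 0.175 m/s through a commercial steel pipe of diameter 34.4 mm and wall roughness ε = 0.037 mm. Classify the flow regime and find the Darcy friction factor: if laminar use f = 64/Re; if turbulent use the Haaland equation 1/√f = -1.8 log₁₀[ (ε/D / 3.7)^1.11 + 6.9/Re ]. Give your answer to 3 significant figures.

Re = ρVD/μ = 891·0.175·0.0344/0.00744 = 720.9.
Re < 2300 → laminar, so f = 64/Re = 0.08877 (roughness is irrelevant in laminar flow).

f ≈ 0.0888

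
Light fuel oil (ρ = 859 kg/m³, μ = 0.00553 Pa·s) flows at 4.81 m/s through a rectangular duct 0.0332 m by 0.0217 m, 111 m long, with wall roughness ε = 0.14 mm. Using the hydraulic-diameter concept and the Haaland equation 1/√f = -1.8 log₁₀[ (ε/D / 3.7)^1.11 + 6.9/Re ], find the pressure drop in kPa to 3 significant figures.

ΔP ≈ 1460 kPa

Hydraulic diameter D_h = 4A/P = 4·(0.0332·0.0217)/(2·(0.0332+0.0217)) = 0.002882/0.1098 = 0.02625 m.
Re = ρVD_h/μ = 859·4.81·0.02625/0.00553 = 1.961e+04.
ε/D_h = 0.00014/0.02625 = 0.00533; Haaland gives 1/√f = -1.8 log₁₀[0.000702+0.000352] = 5.359, so f = 0.03482.
ΔP = f(L/D_h)(ρV²/2) = 0.03482·111/0.02625·9937 = 1.463e+06 Pa.
ΔP = 1460 kPa.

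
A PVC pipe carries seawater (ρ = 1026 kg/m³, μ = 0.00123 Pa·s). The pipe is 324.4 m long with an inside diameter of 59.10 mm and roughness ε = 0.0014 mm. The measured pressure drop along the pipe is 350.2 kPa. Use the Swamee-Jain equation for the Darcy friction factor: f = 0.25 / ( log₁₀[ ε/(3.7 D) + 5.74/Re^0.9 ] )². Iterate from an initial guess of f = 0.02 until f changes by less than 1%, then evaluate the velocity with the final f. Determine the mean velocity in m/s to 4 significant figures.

Rearranging Darcy-Weisbach: V = √(2·ΔP·D/(f·L·ρ)). With ε/D = 1.4e-06/0.0591 = 2.37e-05, iterate starting from f = 0.02:
  f = 0.02 → V = √(2·3.502e+05·0.0591/(0.02·324.4·1026)) = 2.494 m/s; Re = ρVD/μ = 1.229e+05; f → 0.01728
  f = 0.01728 → V = 2.683 m/s; Re = 1.323e+05; f → 0.01703
  f = 0.01703 → V = 2.702 m/s; Re = 1.332e+05; f → 0.01701
Converged (Δf/f < 1%). With the final f = 0.01701: V = √(2·3.502e+05·0.0591/(0.01701·324.4·1026)) = 2.704 m/s.

V ≈ 2.704 m/s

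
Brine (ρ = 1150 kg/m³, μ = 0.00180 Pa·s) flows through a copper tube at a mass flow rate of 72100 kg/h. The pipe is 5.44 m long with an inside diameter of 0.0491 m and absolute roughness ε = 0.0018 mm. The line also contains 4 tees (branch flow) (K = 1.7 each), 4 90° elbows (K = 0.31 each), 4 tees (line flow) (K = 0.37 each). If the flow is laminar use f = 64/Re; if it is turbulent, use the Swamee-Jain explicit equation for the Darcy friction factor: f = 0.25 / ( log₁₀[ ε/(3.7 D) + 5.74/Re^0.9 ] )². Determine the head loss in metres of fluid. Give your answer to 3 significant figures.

ṁ = 72100 kg/h = 72100/3600 = 20.03 kg/s.
A = πD²/4 = π(0.0491)²/4 = 0.001893 m²; mean velocity V = ṁ/(ρA) = 20.03/(1150 · 0.001893) = 9.198 m/s.
Reynolds number Re = ρVD/μ = 1150 · 9.198 · 0.0491 / 0.0018 = 2.885e+05.
Re > 4000 → turbulent. Relative roughness ε/D = 1.8e-06/0.0491 = 3.67e-05. Swamee-Jain: f = 0.25/(log₁₀[3.67e-05/3.7 + 5.74/2.885e+05^0.9])² = 0.25/(log₁₀[9.91e-06 + 6.99e-05])² = 0.25/(-4.098)² = 0.01489.
Total minor-loss coefficient ΣK = 4·1.7 + 4·0.31 + 4·0.37 = 9.52.
ΔP = [f·L/D + ΣK]·(ρV²/2) = [0.01489·5.44/0.0491 + 9.52]·(1150·9.198²/2) = [1.65 + 9.52]·4.864e+04 = 5.433e+05 Pa.
Head loss h_f = ΔP/(ρg) = 5.433e+05/(1150·9.81) = 48.2 m.

h_f ≈ 48.2 m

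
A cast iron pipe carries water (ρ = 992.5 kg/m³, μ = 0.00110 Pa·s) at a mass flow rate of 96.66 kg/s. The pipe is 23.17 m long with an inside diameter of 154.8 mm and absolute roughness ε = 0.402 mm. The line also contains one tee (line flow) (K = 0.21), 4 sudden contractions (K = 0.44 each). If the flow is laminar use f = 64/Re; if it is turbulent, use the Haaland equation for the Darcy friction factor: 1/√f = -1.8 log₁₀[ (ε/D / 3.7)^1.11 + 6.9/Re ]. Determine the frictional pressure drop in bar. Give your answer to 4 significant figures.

ΔP ≈ 0.7664 bar

A = πD²/4 = π(0.1548)²/4 = 0.01882 m²; mean velocity V = ṁ/(ρA) = 96.66/(992.5 · 0.01882) = 5.175 m/s.
Reynolds number Re = ρVD/μ = 992.5 · 5.175 · 0.1548 / 0.0011 = 7.228e+05.
Re > 4000 → turbulent. Relative roughness ε/D = 0.000402/0.1548 = 0.0026. Haaland: 1/√f = -1.8 log₁₀[(0.0026/3.7)^1.11 + 6.9/7.228e+05] = -1.8 log₁₀[0.000316 + 9.55e-06] = 6.278, so f = 0.02537.
Total minor-loss coefficient ΣK = 1·0.21 + 4·0.44 = 1.97.
ΔP = [f·L/D + ΣK]·(ρV²/2) = [0.02537·23.17/0.1548 + 1.97]·(992.5·5.175²/2) = [3.798 + 1.97]·1.329e+04 = 7.664e+04 Pa.
ΔP = 7.664e+04 Pa = 0.7664 bar.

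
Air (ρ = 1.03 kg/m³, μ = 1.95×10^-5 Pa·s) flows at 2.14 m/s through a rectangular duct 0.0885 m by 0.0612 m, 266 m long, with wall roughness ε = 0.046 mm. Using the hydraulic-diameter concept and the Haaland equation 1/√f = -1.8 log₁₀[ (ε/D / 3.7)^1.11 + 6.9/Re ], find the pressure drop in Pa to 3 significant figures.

Hydraulic diameter D_h = 4A/P = 4·(0.0885·0.0612)/(2·(0.0885+0.0612)) = 0.02166/0.2994 = 0.07236 m.
Re = ρVD_h/μ = 1.03·2.14·0.07236/1.95e-05 = 8179.
ε/D_h = 4.6e-05/0.07236 = 0.000636; Haaland gives 1/√f = -1.8 log₁₀[6.62e-05+0.000844] = 5.474, so f = 0.03337.
ΔP = f(L/D_h)(ρV²/2) = 0.03337·266/0.07236·2.358 = 289.3 Pa.

ΔP ≈ 289 Pa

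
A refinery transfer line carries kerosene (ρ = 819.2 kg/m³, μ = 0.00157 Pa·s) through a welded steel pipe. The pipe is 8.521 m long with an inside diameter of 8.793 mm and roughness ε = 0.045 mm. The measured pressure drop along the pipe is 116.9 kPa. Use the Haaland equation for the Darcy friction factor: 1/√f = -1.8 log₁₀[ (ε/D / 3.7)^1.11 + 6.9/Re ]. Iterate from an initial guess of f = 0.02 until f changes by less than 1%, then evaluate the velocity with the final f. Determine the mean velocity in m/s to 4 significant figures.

Rearranging Darcy-Weisbach: V = √(2·ΔP·D/(f·L·ρ)). With ε/D = 4.5e-05/0.008793 = 0.00512, iterate starting from f = 0.02:
  f = 0.02 → V = √(2·1.169e+05·0.008793/(0.02·8.521·819.2)) = 3.837 m/s; Re = ρVD/μ = 1.761e+04; f → 0.0349
  f = 0.0349 → V = 2.905 m/s; Re = 1.333e+04; f → 0.03607
  f = 0.03607 → V = 2.857 m/s; Re = 1.311e+04; f → 0.03615
Converged (Δf/f < 1%). With the final f = 0.03615: V = √(2·1.169e+05·0.008793/(0.03615·8.521·819.2)) = 2.854 m/s.

V ≈ 2.854 m/s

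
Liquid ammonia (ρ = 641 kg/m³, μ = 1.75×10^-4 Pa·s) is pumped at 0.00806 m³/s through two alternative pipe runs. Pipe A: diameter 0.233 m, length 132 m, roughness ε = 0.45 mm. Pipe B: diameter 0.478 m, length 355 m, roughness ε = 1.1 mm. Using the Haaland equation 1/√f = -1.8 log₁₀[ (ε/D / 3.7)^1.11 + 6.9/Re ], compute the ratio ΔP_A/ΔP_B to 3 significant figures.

ΔP_A/ΔP_B ≈ 12.5

Pipe A: V = Q/A = 0.00806/0.04264 = 0.189 m/s; Re = 1.613e+05; ε/D = 0.00193; Haaland → f = 0.02424; ΔP_A = f(L/D)(ρV²/2) = 157.2 Pa.
Pipe B: V = Q/A = 0.00806/0.1795 = 0.04491 m/s; Re = 7.864e+04; ε/D = 0.0023; Haaland → f = 0.0261; ΔP_B = f(L/D)(ρV²/2) = 12.53 Pa.
ΔP_A/ΔP_B = 157.2/12.53 = 12.5.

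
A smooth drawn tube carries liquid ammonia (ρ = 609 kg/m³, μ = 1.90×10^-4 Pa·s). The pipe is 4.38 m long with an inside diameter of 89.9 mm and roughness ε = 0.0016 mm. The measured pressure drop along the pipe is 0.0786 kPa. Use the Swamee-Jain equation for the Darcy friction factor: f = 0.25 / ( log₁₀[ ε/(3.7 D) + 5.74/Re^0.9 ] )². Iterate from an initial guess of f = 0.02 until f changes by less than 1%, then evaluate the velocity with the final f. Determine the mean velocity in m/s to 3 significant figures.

V ≈ 0.570 m/s

Rearranging Darcy-Weisbach: V = √(2·ΔP·D/(f·L·ρ)). With ε/D = 1.6e-06/0.0899 = 1.78e-05, iterate starting from f = 0.02:
  f = 0.02 → V = √(2·78.6·0.0899/(0.02·4.38·609)) = 0.5147 m/s; Re = ρVD/μ = 1.483e+05; f → 0.01661
  f = 0.01661 → V = 0.5647 m/s; Re = 1.627e+05; f → 0.01632
  f = 0.01632 → V = 0.5698 m/s; Re = 1.642e+05; f → 0.01629
Converged (Δf/f < 1%). With the final f = 0.01629: V = √(2·78.6·0.0899/(0.01629·4.38·609)) = 0.5703 m/s.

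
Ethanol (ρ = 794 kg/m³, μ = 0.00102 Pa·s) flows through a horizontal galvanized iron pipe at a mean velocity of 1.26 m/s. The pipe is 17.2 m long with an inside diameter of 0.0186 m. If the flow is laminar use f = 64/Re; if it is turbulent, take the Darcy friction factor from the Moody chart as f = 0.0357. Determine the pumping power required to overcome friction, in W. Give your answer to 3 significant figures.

Reynolds number Re = ρVD/μ = 794 · 1.26 · 0.0186 / 0.00102 = 1.824e+04.
Re > 4000 → turbulent; use the Moody-chart value f = 0.0357.
Darcy-Weisbach: ΔP = f(L/D)(ρV²/2) = 0.0357·(17.2/0.0186)·(794·1.26²/2) = 0.0357·924.7·630.3 = 2.081e+04 Pa.
Q = V·A = 1.26·0.0002717 = 0.0003424 m³/s.
Pumping power P = QΔP = 0.0003424·2.081e+04 = 7.124 W = 7.12 W.

P ≈ 7.12 W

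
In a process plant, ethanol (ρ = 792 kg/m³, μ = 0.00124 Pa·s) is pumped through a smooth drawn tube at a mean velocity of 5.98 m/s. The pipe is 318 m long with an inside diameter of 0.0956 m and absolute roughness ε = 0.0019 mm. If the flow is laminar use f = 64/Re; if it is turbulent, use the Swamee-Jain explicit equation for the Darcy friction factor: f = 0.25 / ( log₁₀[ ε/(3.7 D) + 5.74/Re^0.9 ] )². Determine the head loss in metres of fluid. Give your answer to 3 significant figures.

h_f ≈ 85.6 m

Reynolds number Re = ρVD/μ = 792 · 5.98 · 0.0956 / 0.00124 = 3.651e+05.
Re > 4000 → turbulent. Relative roughness ε/D = 1.9e-06/0.0956 = 1.99e-05. Swamee-Jain: f = 0.25/(log₁₀[1.99e-05/3.7 + 5.74/3.651e+05^0.9])² = 0.25/(log₁₀[5.37e-06 + 5.66e-05])² = 0.25/(-4.208)² = 0.01412.
Darcy-Weisbach: ΔP = f(L/D)(ρV²/2) = 0.01412·(318/0.0956)·(792·5.98²/2) = 0.01412·3326·1.416e+04 = 6.651e+05 Pa.
Head loss h_f = ΔP/(ρg) = 6.651e+05/(792·9.81) = 85.6 m.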